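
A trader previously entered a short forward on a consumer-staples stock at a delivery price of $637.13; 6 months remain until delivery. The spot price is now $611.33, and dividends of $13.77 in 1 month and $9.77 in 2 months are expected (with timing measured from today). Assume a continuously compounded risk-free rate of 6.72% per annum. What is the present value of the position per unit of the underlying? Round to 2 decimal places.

$28.10

PV(remaining dividends) I = 13.77·e^(−0.0672·1/12) + 9.77·e^(−0.0672·2/12) = 23.3543
Current forward F = (S − I)·e^(rT) = (611.33 − 23.3543)·e^(0.0672·6/12) = 587.9757 × 1.034171 = 608.0674
Value (long) = (F − K)·e^(−rT) = (608.0674 − 637.13) × 0.966958 = -28.1023
Short position value = −(long value) = $28.10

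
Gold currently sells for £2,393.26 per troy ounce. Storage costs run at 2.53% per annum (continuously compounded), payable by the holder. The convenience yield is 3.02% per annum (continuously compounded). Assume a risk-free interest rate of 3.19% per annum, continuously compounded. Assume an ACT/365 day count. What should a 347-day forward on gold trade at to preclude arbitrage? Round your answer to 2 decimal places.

Net carry = r + u − y = 0.0319 + 0.0253 − 0.0302 = 0.0270
F = S·e^((r+u−y)T) = 2393.26 · e^(0.0270 × 347/365) = 2393.26 · e^0.02566849
= 2393.26 × 1.02600076 = £2,455.49 per troy ounce

£2,455.49 per troy ounce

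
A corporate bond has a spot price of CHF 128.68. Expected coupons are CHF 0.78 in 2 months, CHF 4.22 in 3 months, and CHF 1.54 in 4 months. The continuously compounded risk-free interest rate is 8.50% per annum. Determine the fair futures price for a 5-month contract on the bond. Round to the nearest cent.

PV(coupons) I = 0.78·e^(−0.0850·2/12) + 4.22·e^(−0.0850·3/12) + 1.54·e^(−0.0850·4/12)
I = 0.7690 + 4.1313 + 1.4970 = 6.3973
F = (S − I)·e^(rT) = (128.68 − 6.3973) · e^(0.0850·5/12)
= 122.2827 · e^0.035417 = 122.2827 × 1.036052 = CHF 126.69

CHF 126.69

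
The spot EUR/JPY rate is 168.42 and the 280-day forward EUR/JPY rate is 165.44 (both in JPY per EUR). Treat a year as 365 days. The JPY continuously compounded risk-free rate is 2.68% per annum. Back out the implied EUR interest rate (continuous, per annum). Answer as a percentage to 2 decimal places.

F = S·e^((r_JPY − r_EUR)T) ⇒ r_EUR = r_JPY − ln(F/S)/T
ln(165.44/168.42) = -0.017852; /(280/365) = -0.023271
r_EUR = 0.0268 + 0.023271 = 0.050071
r_EUR = 5.01%

5.01%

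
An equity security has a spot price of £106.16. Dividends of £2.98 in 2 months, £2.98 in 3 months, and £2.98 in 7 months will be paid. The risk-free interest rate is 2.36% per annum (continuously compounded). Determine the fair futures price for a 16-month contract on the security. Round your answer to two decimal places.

£100.40

PV(dividends) I = 2.98·e^(−0.0236·2/12) + 2.98·e^(−0.0236·3/12) + 2.98·e^(−0.0236·7/12)
I = 2.9683 + 2.9625 + 2.9393 = 8.8701
F = (S − I)·e^(rT) = (106.16 − 8.8701) · e^(0.0236·16/12)
= 97.2899 · e^0.031467 = 97.2899 × 1.031967 = £100.40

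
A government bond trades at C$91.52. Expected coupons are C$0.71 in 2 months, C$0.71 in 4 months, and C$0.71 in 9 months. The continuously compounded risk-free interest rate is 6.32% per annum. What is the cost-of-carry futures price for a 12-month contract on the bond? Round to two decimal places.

PV(coupons) I = 0.71·e^(−0.0632·2/12) + 0.71·e^(−0.0632·4/12) + 0.71·e^(−0.0632·9/12)
I = 0.7026 + 0.6952 + 0.6771 = 2.0749
F = (S − I)·e^(rT) = (91.52 − 2.0749) · e^(0.0632·12/12)
= 89.4451 · e^0.063200 = 89.4451 × 1.065240 = C$95.28

C$95.28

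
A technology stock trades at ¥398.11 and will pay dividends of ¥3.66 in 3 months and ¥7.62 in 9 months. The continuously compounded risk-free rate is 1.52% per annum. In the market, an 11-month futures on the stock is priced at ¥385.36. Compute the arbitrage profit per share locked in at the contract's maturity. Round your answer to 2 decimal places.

PV(dividends) I = 3.66·e^(−0.0152·3/12) + 7.62·e^(−0.0152·9/12) = 11.1797
Fair futures F* = (S − I)·e^(rT) = (398.11 − 11.1797)·e^0.013933 = 386.9303 × 1.014031 = 392.3593
Market ¥385.36 < fair 392.3593: forward underpriced → reverse cash-and-carry (short the stock, invest proceeds at r, pay the dividends, go long the forward).
Profit at T = |F_mkt − F*| = |385.36 − 392.3593| = ¥7.00 per share

¥7.00 per share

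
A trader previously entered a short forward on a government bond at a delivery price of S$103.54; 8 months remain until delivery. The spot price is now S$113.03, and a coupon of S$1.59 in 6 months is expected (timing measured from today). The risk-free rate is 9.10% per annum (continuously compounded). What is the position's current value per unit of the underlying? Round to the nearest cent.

-S$14.07

PV(remaining coupons) I = 1.59·e^(−0.0910·6/12) = 1.5193
Current forward F = (S − I)·e^(rT) = (113.03 − 1.5193)·e^(0.0910·8/12) = 111.5107 × 1.062545 = 118.4851
Value (long) = (F − K)·e^(−rT) = (118.4851 − 103.54) × 0.941137 = 14.0654
Short position value = −(long value) = -S$14.07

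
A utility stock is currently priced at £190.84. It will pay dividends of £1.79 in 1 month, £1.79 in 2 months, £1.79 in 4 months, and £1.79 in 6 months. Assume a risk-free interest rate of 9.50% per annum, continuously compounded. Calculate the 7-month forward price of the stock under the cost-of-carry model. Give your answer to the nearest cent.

£194.34

PV(dividends) I = 1.79·e^(−0.0950·1/12) + 1.79·e^(−0.0950·2/12) + 1.79·e^(−0.0950·4/12) + 1.79·e^(−0.0950·6/12)
I = 1.7759 + 1.7619 + 1.7342 + 1.7070 = 6.9790
F = (S − I)·e^(rT) = (190.84 − 6.9790) · e^(0.0950·7/12)
= 183.8610 · e^0.055417 = 183.8610 × 1.056981 = £194.34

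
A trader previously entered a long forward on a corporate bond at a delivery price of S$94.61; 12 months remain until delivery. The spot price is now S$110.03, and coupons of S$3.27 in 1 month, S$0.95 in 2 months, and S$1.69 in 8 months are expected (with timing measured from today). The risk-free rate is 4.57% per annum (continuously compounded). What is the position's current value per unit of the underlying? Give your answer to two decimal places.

S$13.81

PV(remaining coupons) I = 3.27·e^(−0.0457·1/12) + 0.95·e^(−0.0457·2/12) + 1.69·e^(−0.0457·8/12) = 5.8396
Current forward F = (S − I)·e^(rT) = (110.03 − 5.8396)·e^(0.0457·12/12) = 104.1904 × 1.046760 = 109.0623
Value (long) = (F − K)·e^(−rT) = (109.0623 − 94.61) × 0.955329 = 13.8067
Value = S$13.81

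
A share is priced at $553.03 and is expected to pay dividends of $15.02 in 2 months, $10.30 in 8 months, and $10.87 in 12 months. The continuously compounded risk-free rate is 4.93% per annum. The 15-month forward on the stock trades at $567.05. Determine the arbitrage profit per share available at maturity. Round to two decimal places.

PV(dividends) I = 15.02·e^(−0.0493·2/12) + 10.30·e^(−0.0493·8/12) + 10.87·e^(−0.0493·12/12) = 35.2112
Fair forward F* = (S − I)·e^(rT) = (553.03 − 35.2112)·e^0.061625 = 517.8188 × 1.063563 = 550.7329
Market $567.05 > fair 550.7329: forward overpriced → cash-and-carry (borrow at r, buy the stock and collect the dividends, short the forward).
Profit at T = |F_mkt − F*| = |567.05 − 550.7329| = $16.32 per share

$16.32 per share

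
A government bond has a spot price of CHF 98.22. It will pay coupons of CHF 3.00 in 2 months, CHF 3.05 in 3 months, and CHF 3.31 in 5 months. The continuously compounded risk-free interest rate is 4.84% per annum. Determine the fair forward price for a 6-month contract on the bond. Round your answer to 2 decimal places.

PV(coupons) I = 3.00·e^(−0.0484·2/12) + 3.05·e^(−0.0484·3/12) + 3.31·e^(−0.0484·5/12)
I = 2.9759 + 3.0133 + 3.2439 = 9.2331
F = (S − I)·e^(rT) = (98.22 − 9.2331) · e^(0.0484·6/12)
= 88.9869 · e^0.024200 = 88.9869 × 1.024495 = CHF 91.17

CHF 91.17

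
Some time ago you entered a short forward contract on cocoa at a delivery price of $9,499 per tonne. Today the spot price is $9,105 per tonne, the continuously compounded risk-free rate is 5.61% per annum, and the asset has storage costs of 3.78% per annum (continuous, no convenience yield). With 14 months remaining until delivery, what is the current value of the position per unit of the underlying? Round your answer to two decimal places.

-$618.32 per tonne

Current fair forward for the remaining 14 months: F = S·e^((r + u)·T), (r + u) = 0.0561 + 0.0378 = 0.0939
F = 9105 · e^(0.0939 × 14/12) = 9105 × 1.11577586 = 10159.1392
Value of long forward = (F − K)·e^(−rT) = (10159.1392 − 9499) · e^(−0.0561·14/12)
= 660.1392 × 0.93664588 = 618.32
Short position value = −(long value) = -$618.32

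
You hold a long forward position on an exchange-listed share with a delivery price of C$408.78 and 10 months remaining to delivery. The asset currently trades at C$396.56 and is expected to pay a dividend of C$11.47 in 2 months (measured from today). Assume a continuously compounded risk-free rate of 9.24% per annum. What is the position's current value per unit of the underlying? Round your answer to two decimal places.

C$6.78

PV(remaining dividends) I = 11.47·e^(−0.0924·2/12) = 11.2947
Current forward F = (S − I)·e^(rT) = (396.56 − 11.2947)·e^(0.0924·10/12) = 385.2653 × 1.080042 = 416.1027
Value (long) = (F − K)·e^(−rT) = (416.1027 − 408.78) × 0.925890 = 6.7800
Value = C$6.78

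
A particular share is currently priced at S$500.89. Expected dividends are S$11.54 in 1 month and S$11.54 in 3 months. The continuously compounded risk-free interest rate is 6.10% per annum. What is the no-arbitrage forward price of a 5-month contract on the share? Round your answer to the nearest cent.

S$490.35

PV(dividends) I = 11.54·e^(−0.0610·1/12) + 11.54·e^(−0.0610·3/12)
I = 11.4815 + 11.3654 = 22.8469
F = (S − I)·e^(rT) = (500.89 − 22.8469) · e^(0.0610·5/12)
= 478.0431 · e^0.025417 = 478.0431 × 1.025743 = S$490.35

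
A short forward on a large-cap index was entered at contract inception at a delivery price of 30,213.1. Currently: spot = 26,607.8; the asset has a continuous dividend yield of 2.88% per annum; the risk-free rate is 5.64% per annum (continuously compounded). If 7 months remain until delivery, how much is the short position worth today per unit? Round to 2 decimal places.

3070.74

Current fair forward for the remaining 7 months: F = S·e^((r − q)·T), (r − q) = 0.0564 − 0.0288 = 0.0276
F = 26607.8 · e^(0.0276 × 7/12) = 26607.8 × 1.01623030 = 27039.6526
Value of long forward = (F − K)·e^(−rT) = (27039.6526 − 30213.1) · e^(−0.0564·7/12)
= -3173.4474 × 0.96763532 = -3070.74
Short position value = −(long value) = 3070.74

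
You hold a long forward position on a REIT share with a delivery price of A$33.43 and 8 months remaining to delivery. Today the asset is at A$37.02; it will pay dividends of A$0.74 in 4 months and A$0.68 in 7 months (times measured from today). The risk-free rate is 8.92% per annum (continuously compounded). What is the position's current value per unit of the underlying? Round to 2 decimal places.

PV(remaining dividends) I = 0.74·e^(−0.0892·4/12) + 0.68·e^(−0.0892·7/12) = 1.3638
Current forward F = (S − I)·e^(rT) = (37.02 − 1.3638)·e^(0.0892·8/12) = 35.6562 × 1.061270 = 37.8409
Value (long) = (F − K)·e^(−rT) = (37.8409 − 33.43) × 0.942267 = 4.1562
Value = A$4.16

A$4.16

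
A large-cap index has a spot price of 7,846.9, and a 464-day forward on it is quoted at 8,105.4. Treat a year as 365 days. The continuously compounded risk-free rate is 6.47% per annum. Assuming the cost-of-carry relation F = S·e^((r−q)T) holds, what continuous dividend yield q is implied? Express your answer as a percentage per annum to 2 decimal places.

From F = S·e^((r−q)T): (r − q) = ln(F/S)/T
ln(8105.4/7846.9) = ln(1.032943) = 0.032412
(r − q) = 0.032412 / (464/365) = 0.025497
q = r − ln(F/S)/T = 0.0647 − 0.025497 = 0.039203
q = 3.92%

3.92%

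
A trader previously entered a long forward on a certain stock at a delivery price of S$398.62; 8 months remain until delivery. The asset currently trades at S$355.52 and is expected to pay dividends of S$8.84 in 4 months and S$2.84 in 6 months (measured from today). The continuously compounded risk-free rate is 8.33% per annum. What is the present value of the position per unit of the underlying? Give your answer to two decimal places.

PV(remaining dividends) I = 8.84·e^(−0.0833·4/12) + 2.84·e^(−0.0833·6/12) = 11.3221
Current forward F = (S − I)·e^(rT) = (355.52 − 11.3221)·e^(0.0833·8/12) = 344.1979 × 1.057104 = 363.8530
Value (long) = (F − K)·e^(−rT) = (363.8530 − 398.62) × 0.945980 = -32.8889
Value = -S$32.89

-S$32.89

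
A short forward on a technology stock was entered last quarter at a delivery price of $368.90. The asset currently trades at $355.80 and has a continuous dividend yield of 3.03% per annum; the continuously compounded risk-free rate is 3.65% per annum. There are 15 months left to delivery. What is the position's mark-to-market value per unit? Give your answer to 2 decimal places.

Current fair forward for the remaining 15 months: F = S·e^((r − q)·T), (r − q) = 0.0365 − 0.0303 = 0.0062
F = 355.80 · e^(0.0062 × 15/12) = 355.80 × 1.007780 = 358.5681
Value of long forward = (F − K)·e^(−rT) = (358.5681 − 368.90) · e^(−0.0365·15/12)
= -10.3319 × 0.955400 = -9.87
Short position value = −(long value) = $9.87

$9.87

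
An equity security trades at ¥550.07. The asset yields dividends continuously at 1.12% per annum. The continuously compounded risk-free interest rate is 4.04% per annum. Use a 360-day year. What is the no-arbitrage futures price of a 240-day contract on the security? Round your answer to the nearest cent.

¥560.88

F = S·e^((r − q)T) = 550.07 · e^((0.0404 − 0.0112) × 240/360)
= 550.07 · e^0.019467 = 550.07 × 1.019658
F = ¥560.88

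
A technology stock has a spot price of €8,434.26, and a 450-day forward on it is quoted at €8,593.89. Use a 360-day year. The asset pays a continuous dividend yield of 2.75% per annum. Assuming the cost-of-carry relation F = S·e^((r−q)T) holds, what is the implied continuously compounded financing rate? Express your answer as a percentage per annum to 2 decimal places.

4.25%

From F = S·e^((r−q)T): (r − q) = ln(F/S)/T
ln(8593.89/8434.26) = ln(1.018926) = 0.018749
(r − q) = 0.018749 / (450/360) = 0.014999
r = ln(F/S)/T + q = 0.014999 + 0.0275 = 0.042499
r = 4.25%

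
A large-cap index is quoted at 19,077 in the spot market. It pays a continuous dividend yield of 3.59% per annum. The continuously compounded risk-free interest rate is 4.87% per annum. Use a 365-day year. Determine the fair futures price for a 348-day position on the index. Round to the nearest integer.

F = S·e^((r − q)T) = 19077 · e^((0.0487 − 0.0359) × 348/365)
= 19077 · e^0.012204 = 19077 × 1.012279
F = 19,311

19,311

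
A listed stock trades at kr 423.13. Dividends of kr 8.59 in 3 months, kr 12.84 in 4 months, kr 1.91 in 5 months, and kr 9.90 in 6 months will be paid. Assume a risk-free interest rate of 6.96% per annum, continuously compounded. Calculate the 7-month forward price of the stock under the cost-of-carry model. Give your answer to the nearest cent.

kr 406.92

PV(dividends) I = 8.59·e^(−0.0696·3/12) + 12.84·e^(−0.0696·4/12) + 1.91·e^(−0.0696·5/12) + 9.90·e^(−0.0696·6/12)
I = 8.4418 + 12.5455 + 1.8554 + 9.5614 = 32.4041
F = (S − I)·e^(rT) = (423.13 − 32.4041) · e^(0.0696·7/12)
= 390.7259 · e^0.040600 = 390.7259 × 1.041435 = kr 406.92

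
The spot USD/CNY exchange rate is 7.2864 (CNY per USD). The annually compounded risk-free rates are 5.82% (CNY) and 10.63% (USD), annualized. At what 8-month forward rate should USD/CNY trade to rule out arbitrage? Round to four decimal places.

7.0736

By covered interest parity, F = S · (1+r_CNY)^T / (1+r_USD)^T
= 7.2864 × 1.038433 / 1.069667 = 7.2864 × 0.970800
F = 7.0736 CNY per USD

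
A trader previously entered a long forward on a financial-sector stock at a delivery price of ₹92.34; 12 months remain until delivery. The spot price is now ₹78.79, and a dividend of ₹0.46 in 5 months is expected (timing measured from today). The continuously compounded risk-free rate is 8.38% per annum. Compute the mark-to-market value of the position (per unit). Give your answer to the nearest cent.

PV(remaining dividends) I = 0.46·e^(−0.0838·5/12) = 0.4442
Current forward F = (S − I)·e^(rT) = (78.79 − 0.4442)·e^(0.0838·12/12) = 78.3458 × 1.087411 = 85.1941
Value (long) = (F − K)·e^(−rT) = (85.1941 − 92.34) × 0.919615 = -6.5715
Value = -₹6.57

-₹6.57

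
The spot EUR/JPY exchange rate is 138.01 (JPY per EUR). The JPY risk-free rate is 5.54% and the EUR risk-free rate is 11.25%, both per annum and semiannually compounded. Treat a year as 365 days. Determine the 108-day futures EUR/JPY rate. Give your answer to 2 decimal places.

By covered interest parity, F = S · (1+r_JPY/2)^(2T) / (1+r_EUR/2)^(2T)
= 138.01 × 1.016301 / 1.032915 = 138.01 × 0.983915
F = 135.79 JPY per EUR

135.79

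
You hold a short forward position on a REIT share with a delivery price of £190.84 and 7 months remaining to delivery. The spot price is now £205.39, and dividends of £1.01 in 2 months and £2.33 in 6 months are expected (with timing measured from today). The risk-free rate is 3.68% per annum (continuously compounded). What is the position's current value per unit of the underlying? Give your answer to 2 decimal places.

PV(remaining dividends) I = 1.01·e^(−0.0368·2/12) + 2.33·e^(−0.0368·6/12) = 3.2913
Current forward F = (S − I)·e^(rT) = (205.39 − 3.2913)·e^(0.0368·7/12) = 202.0987 × 1.021699 = 206.4840
Value (long) = (F − K)·e^(−rT) = (206.4840 − 190.84) × 0.978762 = 15.3118
Short position value = −(long value) = -£15.31

-£15.31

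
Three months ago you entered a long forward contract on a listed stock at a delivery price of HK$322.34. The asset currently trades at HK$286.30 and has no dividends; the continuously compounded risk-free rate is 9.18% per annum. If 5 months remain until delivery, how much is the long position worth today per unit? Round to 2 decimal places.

Current fair forward for the remaining 5 months: F = S·e^(r·T), r = 0.0918
F = 286.30 · e^(0.0918 × 5/12) = 286.30 × 1.038991 = 297.4631
Value of long forward = (F − K)·e^(−rT) = (297.4631 − 322.34) · e^(−0.0918·5/12)
= -24.8769 × 0.962472 = -23.94

-HK$23.94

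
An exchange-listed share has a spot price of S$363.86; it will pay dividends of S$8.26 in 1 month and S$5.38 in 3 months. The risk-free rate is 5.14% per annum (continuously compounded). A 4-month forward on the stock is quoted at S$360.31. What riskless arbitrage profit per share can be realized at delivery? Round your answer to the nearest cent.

PV(dividends) I = 8.26·e^(−0.0514·1/12) + 5.38·e^(−0.0514·3/12) = 13.5360
Fair forward F* = (S − I)·e^(rT) = (363.86 − 13.5360)·e^0.017133 = 350.3240 × 1.017281 = 356.3779
Market S$360.31 > fair 356.3779: forward overpriced → cash-and-carry (borrow at r, buy the stock and collect the dividends, short the forward).
Profit at T = |F_mkt − F*| = |360.31 − 356.3779| = S$3.93 per share

S$3.93 per share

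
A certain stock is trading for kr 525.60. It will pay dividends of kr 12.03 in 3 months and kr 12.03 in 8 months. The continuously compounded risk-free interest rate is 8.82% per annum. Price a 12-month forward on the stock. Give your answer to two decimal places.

kr 548.82

PV(dividends) I = 12.03·e^(−0.0882·3/12) + 12.03·e^(−0.0882·8/12)
I = 11.7676 + 11.3430 = 23.1106
F = (S − I)·e^(rT) = (525.60 − 23.1106) · e^(0.0882·12/12)
= 502.4894 · e^0.088200 = 502.4894 × 1.092207 = kr 548.82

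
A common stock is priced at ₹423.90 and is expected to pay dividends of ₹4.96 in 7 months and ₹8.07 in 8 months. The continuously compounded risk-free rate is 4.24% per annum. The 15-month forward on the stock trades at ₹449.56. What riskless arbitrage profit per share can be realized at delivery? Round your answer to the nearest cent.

PV(dividends) I = 4.96·e^(−0.0424·7/12) + 8.07·e^(−0.0424·8/12) = 12.6839
Fair forward F* = (S − I)·e^(rT) = (423.90 − 12.6839)·e^0.053000 = 411.2161 × 1.054430 = 433.5986
Market ₹449.56 > fair 433.5986: forward overpriced → cash-and-carry (borrow at r, buy the stock and collect the dividends, short the forward).
Profit at T = |F_mkt − F*| = |449.56 − 433.5986| = ₹15.96 per share

₹15.96 per share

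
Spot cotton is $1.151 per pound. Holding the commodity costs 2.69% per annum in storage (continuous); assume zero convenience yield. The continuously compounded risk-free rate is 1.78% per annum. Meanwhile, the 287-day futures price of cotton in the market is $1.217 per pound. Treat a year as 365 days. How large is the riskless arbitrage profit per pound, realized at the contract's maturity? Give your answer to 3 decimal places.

$0.025 per pound

Fair futures: F* = S·e^(carry·T), with carry = (r + u) = 0.0178 + 0.0269 = 0.0447
F* = 1.151 · e^(0.0447 × 287/365) = 1.151 · e^0.035148 = 1.151 × 1.035773 = $1.1922
Market $1.217 > fair $1.1922: forward overpriced → cash-and-carry (buy spot, short the forward).
At maturity, profit = |F_mkt − F*| = |1.217 − 1.1922| = $0.025 per pound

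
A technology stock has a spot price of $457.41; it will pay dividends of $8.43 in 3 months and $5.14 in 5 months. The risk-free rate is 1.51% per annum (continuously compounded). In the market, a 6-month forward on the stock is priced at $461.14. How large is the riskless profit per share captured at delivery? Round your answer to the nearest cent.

PV(dividends) I = 8.43·e^(−0.0151·3/12) + 5.14·e^(−0.0151·5/12) = 13.5060
Fair forward F* = (S − I)·e^(rT) = (457.41 − 13.5060)·e^0.007550 = 443.9040 × 1.007579 = 447.2683
Market $461.14 > fair 447.2683: forward overpriced → cash-and-carry (borrow at r, buy the stock and collect the dividends, short the forward).
Profit at T = |F_mkt − F*| = |461.14 − 447.2683| = $13.87 per share

$13.87 per share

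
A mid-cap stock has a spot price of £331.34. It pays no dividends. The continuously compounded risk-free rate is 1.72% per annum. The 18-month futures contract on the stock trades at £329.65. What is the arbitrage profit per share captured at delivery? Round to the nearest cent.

Fair futures: F* = S·e^(carry·T), with carry = r = 0.0172
F* = 331.34 · e^(0.0172 × 18/12) = 331.34 · e^0.025800 = 331.34 × 1.026136 = £339.9999
Market £329.65 < fair £339.9999: forward underpriced → reverse cash-and-carry (short spot, go long the forward).
At maturity, profit = |F_mkt − F*| = |329.65 − 339.9999| = £10.35 per share

£10.35 per share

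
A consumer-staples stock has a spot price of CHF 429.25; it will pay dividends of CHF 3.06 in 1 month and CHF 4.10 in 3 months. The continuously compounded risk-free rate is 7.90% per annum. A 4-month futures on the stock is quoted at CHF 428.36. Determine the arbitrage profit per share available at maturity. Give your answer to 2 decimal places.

CHF 5.10 per share

PV(dividends) I = 3.06·e^(−0.0790·1/12) + 4.10·e^(−0.0790·3/12) = 7.0597
Fair futures F* = (S − I)·e^(rT) = (429.25 − 7.0597)·e^0.026333 = 422.1903 × 1.026683 = 433.4556
Market CHF 428.36 < fair 433.4556: forward underpriced → reverse cash-and-carry (short the stock, invest proceeds at r, pay the dividends, go long the forward).
Profit at T = |F_mkt − F*| = |428.36 − 433.4556| = CHF 5.10 per share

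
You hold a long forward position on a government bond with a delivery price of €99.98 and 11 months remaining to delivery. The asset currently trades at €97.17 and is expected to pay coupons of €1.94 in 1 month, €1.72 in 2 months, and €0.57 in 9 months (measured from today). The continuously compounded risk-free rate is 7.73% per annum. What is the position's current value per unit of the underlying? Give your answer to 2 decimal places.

PV(remaining coupons) I = 1.94·e^(−0.0773·1/12) + 1.72·e^(−0.0773·2/12) + 0.57·e^(−0.0773·9/12) = 4.1634
Current forward F = (S − I)·e^(rT) = (97.17 − 4.1634)·e^(0.0773·11/12) = 93.0066 × 1.073429 = 99.8360
Value (long) = (F − K)·e^(−rT) = (99.8360 − 99.98) × 0.931594 = -0.1341
Value = -€0.13

-€0.13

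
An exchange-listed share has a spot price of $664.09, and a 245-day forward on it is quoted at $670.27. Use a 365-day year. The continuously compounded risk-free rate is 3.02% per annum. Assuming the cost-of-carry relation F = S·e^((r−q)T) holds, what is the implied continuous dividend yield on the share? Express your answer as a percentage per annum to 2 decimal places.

1.64%

From F = S·e^((r−q)T): (r − q) = ln(F/S)/T
ln(670.27/664.09) = ln(1.009306) = 0.009263
(r − q) = 0.009263 / (245/365) = 0.013800
q = r − ln(F/S)/T = 0.0302 − 0.013800 = 0.016400
q = 1.64%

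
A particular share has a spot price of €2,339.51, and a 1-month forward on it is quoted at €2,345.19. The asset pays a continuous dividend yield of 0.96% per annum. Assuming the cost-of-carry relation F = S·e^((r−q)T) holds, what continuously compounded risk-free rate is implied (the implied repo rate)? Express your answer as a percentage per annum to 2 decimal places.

From F = S·e^((r−q)T): (r − q) = ln(F/S)/T
ln(2345.19/2339.51) = ln(1.002428) = 0.002425
(r − q) = 0.002425 / (1/12) = 0.029100
r = ln(F/S)/T + q = 0.029100 + 0.0096 = 0.038700
r = 3.87%

3.87%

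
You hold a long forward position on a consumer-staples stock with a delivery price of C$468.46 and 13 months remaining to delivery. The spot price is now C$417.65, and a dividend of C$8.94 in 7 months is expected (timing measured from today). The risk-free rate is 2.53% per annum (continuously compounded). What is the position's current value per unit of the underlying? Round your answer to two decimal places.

PV(remaining dividends) I = 8.94·e^(−0.0253·7/12) = 8.8090
Current forward F = (S − I)·e^(rT) = (417.65 − 8.8090)·e^(0.0253·13/12) = 408.8410 × 1.027787 = 420.2015
Value (long) = (F − K)·e^(−rT) = (420.2015 − 468.46) × 0.972964 = -46.9538
Value = -C$46.95

-C$46.95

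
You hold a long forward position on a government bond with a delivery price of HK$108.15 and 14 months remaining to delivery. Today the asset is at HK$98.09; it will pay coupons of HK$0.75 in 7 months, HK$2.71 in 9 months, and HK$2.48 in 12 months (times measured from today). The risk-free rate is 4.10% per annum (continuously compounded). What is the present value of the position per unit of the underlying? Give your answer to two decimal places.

-HK$10.75

PV(remaining coupons) I = 0.75·e^(−0.0410·7/12) + 2.71·e^(−0.0410·9/12) + 2.48·e^(−0.0410·12/12) = 5.7406
Current forward F = (S − I)·e^(rT) = (98.09 − 5.7406)·e^(0.0410·14/12) = 92.3494 × 1.048996 = 96.8742
Value (long) = (F − K)·e^(−rT) = (96.8742 − 108.15) × 0.953293 = -10.7491
Value = -HK$10.75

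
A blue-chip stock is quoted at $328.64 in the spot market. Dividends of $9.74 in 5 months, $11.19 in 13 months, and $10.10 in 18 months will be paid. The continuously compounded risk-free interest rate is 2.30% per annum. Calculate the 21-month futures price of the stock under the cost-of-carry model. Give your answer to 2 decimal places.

$310.57

PV(dividends) I = 9.74·e^(−0.0230·5/12) + 11.19·e^(−0.0230·13/12) + 10.10·e^(−0.0230·18/12)
I = 9.6471 + 10.9146 + 9.7575 = 30.3192
F = (S − I)·e^(rT) = (328.64 − 30.3192) · e^(0.0230·21/12)
= 298.3208 · e^0.040250 = 298.3208 × 1.041071 = $310.57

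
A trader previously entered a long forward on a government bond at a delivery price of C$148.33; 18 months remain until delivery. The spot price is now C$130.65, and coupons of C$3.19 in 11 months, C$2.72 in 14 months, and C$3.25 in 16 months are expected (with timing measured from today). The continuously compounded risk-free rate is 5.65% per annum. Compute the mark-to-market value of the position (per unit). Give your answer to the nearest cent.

PV(remaining coupons) I = 3.19·e^(−0.0565·11/12) + 2.72·e^(−0.0565·14/12) + 3.25·e^(−0.0565·16/12) = 8.5896
Current forward F = (S − I)·e^(rT) = (130.65 − 8.5896)·e^(0.0565·18/12) = 122.0604 × 1.088445 = 132.8560
Value (long) = (F − K)·e^(−rT) = (132.8560 − 148.33) × 0.918742 = -14.2166
Value = -C$14.22

-C$14.22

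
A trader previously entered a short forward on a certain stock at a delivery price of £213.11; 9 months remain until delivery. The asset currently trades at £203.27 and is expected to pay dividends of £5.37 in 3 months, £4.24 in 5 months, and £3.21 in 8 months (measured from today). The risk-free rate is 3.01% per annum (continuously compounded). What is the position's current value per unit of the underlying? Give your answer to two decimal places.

£17.75

PV(remaining dividends) I = 5.37·e^(−0.0301·3/12) + 4.24·e^(−0.0301·5/12) + 3.21·e^(−0.0301·8/12) = 12.6631
Current forward F = (S − I)·e^(rT) = (203.27 − 12.6631)·e^(0.0301·9/12) = 190.6069 × 1.022832 = 194.9588
Value (long) = (F − K)·e^(−rT) = (194.9588 − 213.11) × 0.977678 = -17.7460
Short position value = −(long value) = £17.75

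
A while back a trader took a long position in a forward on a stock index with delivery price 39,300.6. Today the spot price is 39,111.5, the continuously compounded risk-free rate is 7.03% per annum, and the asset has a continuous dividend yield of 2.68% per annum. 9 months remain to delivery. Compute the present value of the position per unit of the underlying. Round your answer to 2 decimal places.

Current fair forward for the remaining 9 months: F = S·e^((r − q)·T), (r − q) = 0.0703 − 0.0268 = 0.0435
F = 39111.5 · e^(0.0435 × 9/12) = 39111.5 × 1.03316303 = 40408.5558
Value of long forward = (F − K)·e^(−rT) = (40408.5558 − 39300.6) · e^(−0.0703·9/12)
= 1107.9558 × 0.94864085 = 1051.05

1051.05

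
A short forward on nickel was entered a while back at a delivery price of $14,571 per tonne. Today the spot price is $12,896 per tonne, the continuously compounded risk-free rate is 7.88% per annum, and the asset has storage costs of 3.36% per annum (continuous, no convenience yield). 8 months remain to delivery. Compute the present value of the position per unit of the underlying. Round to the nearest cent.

Current fair forward for the remaining 8 months: F = S·e^((r + u)·T), (r + u) = 0.0788 + 0.0336 = 0.1124
F = 12896 · e^(0.1124 × 8/12) = 12896 × 1.07781229 = 13899.4673
Value of long forward = (F − K)·e^(−rT) = (13899.4673 − 14571) · e^(−0.0788·8/12)
= -671.5327 × 0.94882269 = -637.17
Short position value = −(long value) = $637.17

$637.17 per tonne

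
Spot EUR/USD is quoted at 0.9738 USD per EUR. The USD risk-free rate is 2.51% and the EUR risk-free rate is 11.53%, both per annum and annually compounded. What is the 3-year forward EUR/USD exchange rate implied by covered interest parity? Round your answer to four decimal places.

By covered interest parity, F = S · (1+r_USD)^T / (1+r_EUR)^T
= 0.9738 × 1.077206 / 1.387315 = 0.9738 × 0.776468
F = 0.7561 USD per EUR

0.7561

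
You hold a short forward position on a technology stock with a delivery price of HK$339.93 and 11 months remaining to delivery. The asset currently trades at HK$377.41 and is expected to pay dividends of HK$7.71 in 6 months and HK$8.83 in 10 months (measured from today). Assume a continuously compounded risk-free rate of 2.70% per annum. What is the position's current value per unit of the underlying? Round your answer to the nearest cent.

PV(remaining dividends) I = 7.71·e^(−0.0270·6/12) + 8.83·e^(−0.0270·10/12) = 16.2402
Current forward F = (S − I)·e^(rT) = (377.41 − 16.2402)·e^(0.0270·11/12) = 361.1698 × 1.025059 = 370.2204
Value (long) = (F − K)·e^(−rT) = (370.2204 − 339.93) × 0.975554 = 29.5499
Short position value = −(long value) = -HK$29.55

-HK$29.55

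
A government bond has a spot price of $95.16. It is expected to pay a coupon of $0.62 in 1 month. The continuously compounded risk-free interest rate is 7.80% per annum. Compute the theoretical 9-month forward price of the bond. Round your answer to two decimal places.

PV(coupons) I = 0.62·e^(−0.0780·1/12)
I = 0.6160
F = (S − I)·e^(rT) = (95.16 − 0.6160) · e^(0.0780·9/12)
= 94.5440 · e^0.058500 = 94.5440 × 1.060245 = $100.24

$100.24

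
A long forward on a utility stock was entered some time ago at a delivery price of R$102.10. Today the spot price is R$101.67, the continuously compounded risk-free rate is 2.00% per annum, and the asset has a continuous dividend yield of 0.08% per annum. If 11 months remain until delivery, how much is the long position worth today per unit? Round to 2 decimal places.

R$1.35

Current fair forward for the remaining 11 months: F = S·e^((r − q)·T), (r − q) = 0.0200 − 0.0008 = 0.0192
F = 101.67 · e^(0.0192 × 11/12) = 101.67 × 1.017756 = 103.4753
Value of long forward = (F − K)·e^(−rT) = (103.4753 − 102.10) · e^(−0.0200·11/12)
= 1.3753 × 0.981834 = 1.35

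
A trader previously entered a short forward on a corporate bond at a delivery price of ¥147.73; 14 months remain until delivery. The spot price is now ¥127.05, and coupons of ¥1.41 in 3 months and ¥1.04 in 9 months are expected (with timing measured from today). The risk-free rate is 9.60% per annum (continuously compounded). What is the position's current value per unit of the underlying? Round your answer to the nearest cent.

¥7.37

PV(remaining coupons) I = 1.41·e^(−0.0960·3/12) + 1.04·e^(−0.0960·9/12) = 2.3443
Current forward F = (S − I)·e^(rT) = (127.05 − 2.3443)·e^(0.0960·14/12) = 124.7057 × 1.118513 = 139.4849
Value (long) = (F − K)·e^(−rT) = (139.4849 − 147.73) × 0.894044 = -7.3715
Short position value = −(long value) = ¥7.37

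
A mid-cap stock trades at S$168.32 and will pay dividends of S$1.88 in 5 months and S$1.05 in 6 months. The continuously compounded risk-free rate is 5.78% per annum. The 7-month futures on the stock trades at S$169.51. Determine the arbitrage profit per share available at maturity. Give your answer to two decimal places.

S$1.63 per share

PV(dividends) I = 1.88·e^(−0.0578·5/12) + 1.05·e^(−0.0578·6/12) = 2.8554
Fair futures F* = (S − I)·e^(rT) = (168.32 − 2.8554)·e^0.033717 = 165.4646 × 1.034292 = 171.1387
Market S$169.51 < fair 171.1387: forward underpriced → reverse cash-and-carry (short the stock, invest proceeds at r, pay the dividends, go long the forward).
Profit at T = |F_mkt − F*| = |169.51 − 171.1387| = S$1.63 per share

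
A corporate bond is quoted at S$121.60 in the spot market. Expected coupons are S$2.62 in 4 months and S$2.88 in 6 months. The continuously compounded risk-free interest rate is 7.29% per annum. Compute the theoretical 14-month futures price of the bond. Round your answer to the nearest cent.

S$126.59

PV(coupons) I = 2.62·e^(−0.0729·4/12) + 2.88·e^(−0.0729·6/12)
I = 2.5571 + 2.7769 = 5.3340
F = (S − I)·e^(rT) = (121.60 − 5.3340) · e^(0.0729·14/12)
= 116.2660 · e^0.085050 = 116.2660 × 1.088772 = S$126.59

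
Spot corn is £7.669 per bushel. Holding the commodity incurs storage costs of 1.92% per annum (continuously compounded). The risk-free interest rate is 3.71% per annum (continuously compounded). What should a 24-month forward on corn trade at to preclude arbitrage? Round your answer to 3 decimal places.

£8.583 per bushel

Net carry = r + u − y = 0.0371 + 0.0192 − 0.0000 = 0.0563
F = S·e^((r+u−y)T) = 7.669 · e^(0.0563 × 24/12) = 7.669 · e^0.112600
= 7.669 × 1.119184 = £8.583 per bushel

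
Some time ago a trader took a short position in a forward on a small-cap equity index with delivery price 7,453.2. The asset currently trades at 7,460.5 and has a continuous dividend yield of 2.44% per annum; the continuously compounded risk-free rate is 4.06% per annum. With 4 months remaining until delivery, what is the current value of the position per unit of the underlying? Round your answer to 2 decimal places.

-47.05

Current fair forward for the remaining 4 months: F = S·e^((r − q)·T), (r − q) = 0.0406 − 0.0244 = 0.0162
F = 7460.5 · e^(0.0162 × 4/12) = 7460.5 × 1.00541461 = 7500.8957
Value of long forward = (F − K)·e^(−rT) = (7500.8957 − 7453.2) · e^(−0.0406·4/12)
= 47.6957 × 0.98655783 = 47.05
Short position value = −(long value) = -47.05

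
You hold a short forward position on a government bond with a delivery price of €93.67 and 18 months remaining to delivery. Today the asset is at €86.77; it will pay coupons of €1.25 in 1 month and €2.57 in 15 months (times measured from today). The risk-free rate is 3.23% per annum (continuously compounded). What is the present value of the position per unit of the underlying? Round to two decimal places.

€6.18

PV(remaining coupons) I = 1.25·e^(−0.0323·1/12) + 2.57·e^(−0.0323·15/12) = 3.7149
Current forward F = (S − I)·e^(rT) = (86.77 − 3.7149)·e^(0.0323·18/12) = 83.0551 × 1.049643 = 87.1782
Value (long) = (F − K)·e^(−rT) = (87.1782 − 93.67) × 0.952705 = -6.1848
Short position value = −(long value) = €6.18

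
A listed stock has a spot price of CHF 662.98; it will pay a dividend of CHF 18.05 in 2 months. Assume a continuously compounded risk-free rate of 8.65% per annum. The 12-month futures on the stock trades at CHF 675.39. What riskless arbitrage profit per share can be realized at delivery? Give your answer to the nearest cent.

CHF 28.09 per share

PV(dividends) I = 18.05·e^(−0.0865·2/12) = 17.7916
Fair futures F* = (S − I)·e^(rT) = (662.98 − 17.7916)·e^0.086500 = 645.1884 × 1.090351 = 703.4818
Market CHF 675.39 < fair 703.4818: forward underpriced → reverse cash-and-carry (short the stock, invest proceeds at r, pay the dividends, go long the forward).
Profit at T = |F_mkt − F*| = |675.39 − 703.4818| = CHF 28.09 per share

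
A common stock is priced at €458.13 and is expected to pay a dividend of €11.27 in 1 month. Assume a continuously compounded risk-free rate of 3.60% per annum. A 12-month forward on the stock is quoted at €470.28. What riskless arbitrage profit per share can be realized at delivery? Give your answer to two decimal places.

€7.00 per share

PV(dividends) I = 11.27·e^(−0.0360·1/12) = 11.2362
Fair forward F* = (S − I)·e^(rT) = (458.13 − 11.2362)·e^0.036000 = 446.8938 × 1.036656 = 463.2751
Market €470.28 > fair 463.2751: forward overpriced → cash-and-carry (borrow at r, buy the stock and collect the dividends, short the forward).
Profit at T = |F_mkt − F*| = |470.28 − 463.2751| = €7.00 per share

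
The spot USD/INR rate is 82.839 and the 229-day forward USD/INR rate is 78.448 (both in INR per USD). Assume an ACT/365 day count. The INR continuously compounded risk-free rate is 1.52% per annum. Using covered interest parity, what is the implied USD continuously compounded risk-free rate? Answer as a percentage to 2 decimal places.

10.20%

F = S·e^((r_INR − r_USD)T) ⇒ r_USD = r_INR − ln(F/S)/T
ln(78.448/82.839) = -0.054463; /(229/365) = -0.086808
r_USD = 0.0152 + 0.086808 = 0.102008
r_USD = 10.20%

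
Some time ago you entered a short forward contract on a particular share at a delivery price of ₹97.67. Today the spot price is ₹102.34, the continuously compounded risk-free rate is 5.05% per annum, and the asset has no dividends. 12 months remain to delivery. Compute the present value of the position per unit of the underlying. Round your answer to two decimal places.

Current fair forward for the remaining 12 months: F = S·e^(r·T), r = 0.0505
F = 102.34 · e^(0.0505 × 12/12) = 102.34 × 1.051797 = 107.6409
Value of long forward = (F − K)·e^(−rT) = (107.6409 − 97.67) · e^(−0.0505·12/12)
= 9.9709 × 0.950754 = 9.48
Short position value = −(long value) = -₹9.48

-₹9.48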